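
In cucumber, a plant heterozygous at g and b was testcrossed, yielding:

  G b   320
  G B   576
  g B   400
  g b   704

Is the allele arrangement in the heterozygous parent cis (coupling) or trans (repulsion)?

cis

The two most frequent classes are G B (576) and g b (704); these are the parental (non-recombinant) types.
So the F1 carried G B on one chromosome and g b on the other — the recessive alleles are on the same chromosome (cis / coupling).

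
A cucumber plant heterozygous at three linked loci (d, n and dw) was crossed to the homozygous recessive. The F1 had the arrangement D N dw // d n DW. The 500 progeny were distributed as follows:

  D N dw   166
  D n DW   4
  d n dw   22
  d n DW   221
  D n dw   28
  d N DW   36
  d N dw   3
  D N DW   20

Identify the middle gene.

d

The two rarest classes, d N dw and D n DW, are the double crossovers. Comparing them with the parentals, only the d allele has switched, so d is the middle locus and the order is dw – d – n.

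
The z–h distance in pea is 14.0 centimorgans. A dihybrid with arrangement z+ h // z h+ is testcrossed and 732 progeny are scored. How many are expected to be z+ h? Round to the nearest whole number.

315

A map distance of 14.0 centimorgans corresponds to a recombination frequency of 0.140.
The F1 is z+ h / z h+, so z+ h is a parental gamete class with expected frequency (1 − r)/2 = 0.860/2 = 0.4300.
Expected number = 0.4300 × 732 = 314.76 ≈ 315.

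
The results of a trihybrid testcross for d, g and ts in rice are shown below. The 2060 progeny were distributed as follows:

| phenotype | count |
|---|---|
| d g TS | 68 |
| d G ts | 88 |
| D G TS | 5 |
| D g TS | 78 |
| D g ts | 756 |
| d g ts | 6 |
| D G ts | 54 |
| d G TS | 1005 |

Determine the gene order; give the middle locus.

d

The two most frequent reciprocal classes, d G TS and D g ts, are the parental types, so the F1 was d G TS / D g ts.
The two rarest classes, D G TS and d g ts, are the double crossovers. Comparing them with the parentals, only the d allele has switched, so d is the middle locus and the order is g – d – ts.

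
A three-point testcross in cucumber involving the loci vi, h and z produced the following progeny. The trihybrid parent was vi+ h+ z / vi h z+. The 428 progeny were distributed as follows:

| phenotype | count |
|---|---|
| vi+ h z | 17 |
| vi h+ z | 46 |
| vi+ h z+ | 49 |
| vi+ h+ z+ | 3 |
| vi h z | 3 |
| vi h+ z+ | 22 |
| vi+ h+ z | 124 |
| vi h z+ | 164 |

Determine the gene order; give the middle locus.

The two rarest classes, vi+ h+ z+ and vi h z, are the double crossovers. Comparing them with the parentals, only the z allele has switched, so z is the middle locus and the order is h – z – vi.

z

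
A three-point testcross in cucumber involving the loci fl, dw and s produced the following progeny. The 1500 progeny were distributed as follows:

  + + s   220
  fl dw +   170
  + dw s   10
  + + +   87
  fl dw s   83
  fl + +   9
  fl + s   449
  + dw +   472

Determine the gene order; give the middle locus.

The two most frequent reciprocal classes, fl + s and + dw +, are the parental types, so the F1 was fl + s / + dw +.
The two rarest classes, fl + + and + dw s, are the double crossovers. Comparing them with the parentals, only the s allele has switched, so s is the middle locus and the order is fl – s – dw.

s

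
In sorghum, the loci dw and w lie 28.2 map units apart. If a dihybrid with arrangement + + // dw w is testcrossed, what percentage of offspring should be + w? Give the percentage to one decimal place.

A map distance of 28.2 map units corresponds to a recombination frequency of 0.282.
The F1 is + + / dw w, so + w is a recombinant gamete class with expected frequency r/2 = 0.282/2 = 0.1410.
That is 0.1410 = 14.1% of the progeny.

14.1%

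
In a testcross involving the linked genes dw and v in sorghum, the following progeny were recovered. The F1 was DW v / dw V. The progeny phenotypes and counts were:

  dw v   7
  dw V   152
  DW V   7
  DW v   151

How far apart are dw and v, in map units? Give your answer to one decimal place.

The recombinant classes are DW V and dw v: 7 + 7 = 14.
Recombination frequency = 14/317 = 0.0442 ≈ 4.4%, i.e. 4.4 map units.

4.4 map units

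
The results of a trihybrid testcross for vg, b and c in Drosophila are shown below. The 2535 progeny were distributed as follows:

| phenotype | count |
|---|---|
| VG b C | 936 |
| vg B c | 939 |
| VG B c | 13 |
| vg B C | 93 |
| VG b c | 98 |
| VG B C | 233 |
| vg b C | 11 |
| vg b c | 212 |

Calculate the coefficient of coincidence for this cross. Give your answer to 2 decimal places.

The two most frequent reciprocal classes, vg B c and VG b C, are the parental types, so the F1 was vg B c / VG b C.
The two rarest classes, VG B c and vg b C, are the double crossovers. Comparing them with the parentals, only the vg allele has switched, so vg is the middle locus and the order is c – vg – b.
c–vg: (191 + 24)/2535 = 0.0848; vg–b: (445 + 24)/2535 = 0.1850.
Expected DCO frequency = 0.0848 × 0.1850 ≈ 0.01569; observed = 24/2535 ≈ 0.00947.
Coefficient of coincidence = 0.00947/0.01569 ≈ 0.60.

0.60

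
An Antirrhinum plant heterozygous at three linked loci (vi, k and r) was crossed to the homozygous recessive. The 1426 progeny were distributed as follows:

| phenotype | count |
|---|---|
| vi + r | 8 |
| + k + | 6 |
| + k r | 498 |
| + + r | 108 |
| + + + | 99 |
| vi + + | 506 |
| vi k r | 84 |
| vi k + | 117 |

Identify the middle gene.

The two most frequent reciprocal classes, vi + + and + k r, are the parental types, so the F1 was vi + + / + k r.
The two rarest classes, vi + r and + k +, are the double crossovers. Comparing them with the parentals, only the r allele has switched, so r is the middle locus and the order is vi – r – k.

r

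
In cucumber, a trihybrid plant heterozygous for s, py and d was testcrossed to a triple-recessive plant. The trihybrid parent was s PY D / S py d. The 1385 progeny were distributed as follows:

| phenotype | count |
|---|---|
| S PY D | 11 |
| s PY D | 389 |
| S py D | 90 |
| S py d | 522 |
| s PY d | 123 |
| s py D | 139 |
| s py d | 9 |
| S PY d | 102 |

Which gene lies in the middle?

s

The two rarest classes, S PY D and s py d, are the double crossovers. Comparing them with the parentals, only the s allele has switched, so s is the middle locus and the order is py – s – d.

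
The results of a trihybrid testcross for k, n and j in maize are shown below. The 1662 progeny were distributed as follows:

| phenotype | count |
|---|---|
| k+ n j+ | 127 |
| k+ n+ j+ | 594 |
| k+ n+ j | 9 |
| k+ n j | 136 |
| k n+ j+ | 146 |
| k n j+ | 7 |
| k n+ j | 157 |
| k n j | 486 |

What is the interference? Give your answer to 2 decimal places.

The two most frequent reciprocal classes, k n j and k+ n+ j+, are the parental types, so the F1 was k n j / k+ n+ j+.
The two rarest classes, k n j+ and k+ n+ j, are the double crossovers. Comparing them with the parentals, only the j allele has switched, so j is the middle locus and the order is n – j – k.
n–j: (284 + 16)/1662 = 0.1805; j–k: (282 + 16)/1662 = 0.1793.
Expected DCO frequency = 0.1805 × 0.1793 ≈ 0.03236; observed = 16/1662 ≈ 0.00963.
Coefficient of coincidence = 0.00963/0.03236 ≈ 0.30; interference = 1 − 0.30 = 0.70.

0.70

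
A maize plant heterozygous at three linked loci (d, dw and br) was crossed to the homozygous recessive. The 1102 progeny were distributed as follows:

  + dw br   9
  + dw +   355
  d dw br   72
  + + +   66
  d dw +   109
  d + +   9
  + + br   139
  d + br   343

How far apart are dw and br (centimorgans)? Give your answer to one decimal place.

The two most frequent reciprocal classes, d + br and + dw +, are the parental types, so the F1 was d + br / + dw +.
The two rarest classes, d + + and + dw br, are the double crossovers. Comparing them with the parentals, only the br allele has switched, so br is the middle locus and the order is dw – br – d.
Crossovers in the dw–br interval produce the single-crossover classes d dw br and + + + (72 + 66 = 138) plus the double crossovers (18).
RF(dw–br) = (138 + 18) / 1102 = 156/1102 = 0.1416 → 14.2 centimorgans.

14.2 centimorgans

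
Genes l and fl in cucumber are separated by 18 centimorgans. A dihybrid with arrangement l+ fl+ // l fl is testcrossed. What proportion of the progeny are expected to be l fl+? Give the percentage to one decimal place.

A map distance of 18 centimorgans corresponds to a recombination frequency of 0.180.
The F1 is l+ fl+ / l fl, so l fl+ is a recombinant gamete class with expected frequency r/2 = 0.180/2 = 0.0900.
That is 0.0900 = 9.0% of the progeny.

9.0%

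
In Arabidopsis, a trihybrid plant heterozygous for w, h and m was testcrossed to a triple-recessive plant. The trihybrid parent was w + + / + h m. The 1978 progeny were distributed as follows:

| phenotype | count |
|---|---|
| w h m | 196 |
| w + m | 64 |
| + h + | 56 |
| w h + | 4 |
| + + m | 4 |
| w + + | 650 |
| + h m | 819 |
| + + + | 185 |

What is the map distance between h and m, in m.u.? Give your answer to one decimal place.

The two rarest classes, w h + and + + m, are the double crossovers. Comparing them with the parentals, only the h allele has switched, so h is the middle locus and the order is m – h – w.
Crossovers in the m–h interval produce the single-crossover classes w + m and + h + (64 + 56 = 120) plus the double crossovers (8).
RF(m–h) = (120 + 8) / 1978 = 128/1978 = 0.0647 → 6.5 m.u.

6.5 m.u.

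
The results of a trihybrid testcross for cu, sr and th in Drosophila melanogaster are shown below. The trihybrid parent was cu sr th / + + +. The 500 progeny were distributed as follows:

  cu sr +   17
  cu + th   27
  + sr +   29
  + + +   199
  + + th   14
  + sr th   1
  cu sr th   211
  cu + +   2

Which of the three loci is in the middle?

The two rarest classes, + sr th and cu + +, are the double crossovers. Comparing them with the parentals, only the cu allele has switched, so cu is the middle locus and the order is th – cu – sr.

cu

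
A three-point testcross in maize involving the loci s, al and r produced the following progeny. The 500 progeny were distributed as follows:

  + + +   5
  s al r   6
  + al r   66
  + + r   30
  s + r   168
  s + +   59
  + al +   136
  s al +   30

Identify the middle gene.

The two most frequent reciprocal classes, s + r and + al +, are the parental types, so the F1 was s + r / + al +.
The two rarest classes, s al r and + + +, are the double crossovers. Comparing them with the parentals, only the al allele has switched, so al is the middle locus and the order is s – al – r.

al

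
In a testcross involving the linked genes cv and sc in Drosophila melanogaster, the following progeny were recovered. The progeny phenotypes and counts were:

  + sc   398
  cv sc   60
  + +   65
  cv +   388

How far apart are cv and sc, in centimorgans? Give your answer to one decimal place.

13.7 centimorgans

The two most frequent classes, + sc (398) and cv + (388), are the parental types, so the F1 was + sc / cv +.
The recombinant classes are + + and cv sc: 65 + 60 = 125.
Recombination frequency = 125/911 = 0.1372 ≈ 13.7%, i.e. 13.7 centimorgans.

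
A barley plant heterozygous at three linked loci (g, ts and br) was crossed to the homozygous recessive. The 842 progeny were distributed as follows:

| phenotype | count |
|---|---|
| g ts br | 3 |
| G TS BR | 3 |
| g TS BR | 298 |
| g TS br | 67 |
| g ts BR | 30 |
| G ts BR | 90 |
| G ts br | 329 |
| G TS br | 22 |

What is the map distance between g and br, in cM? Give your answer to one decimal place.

The two most frequent reciprocal classes, G ts br and g TS BR, are the parental types, so the F1 was G ts br / g TS BR.
The two rarest classes, g ts br and G TS BR, are the double crossovers. Comparing them with the parentals, only the g allele has switched, so g is the middle locus and the order is br – g – ts.
Crossovers in the br–g interval produce the single-crossover classes G ts BR and g TS br (90 + 67 = 157) plus the double crossovers (6).
RF(br–g) = (157 + 6) / 842 = 163/842 = 0.1936 → 19.4 cM.

19.4 cM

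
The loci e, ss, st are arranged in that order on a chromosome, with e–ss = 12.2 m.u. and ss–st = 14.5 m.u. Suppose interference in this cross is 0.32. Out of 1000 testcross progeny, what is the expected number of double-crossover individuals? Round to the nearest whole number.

12

Map distances give recombination frequencies of 0.122 and 0.145 for the two intervals.
With interference 0.32 (so coincidence = 0.68), expected double-crossover frequency = 0.122 × 0.145 × 0.68 = 0.01203.
Expected number = 0.01203 × 1000 = 12.03 ≈ 12.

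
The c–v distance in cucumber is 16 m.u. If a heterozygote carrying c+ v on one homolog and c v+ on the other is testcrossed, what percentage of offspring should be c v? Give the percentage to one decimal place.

A map distance of 16 m.u. corresponds to a recombination frequency of 0.160.
The F1 is c+ v / c v+, so c v is a recombinant gamete class with expected frequency r/2 = 0.160/2 = 0.0800.
That is 0.0800 = 8.0% of the progeny.

8.0%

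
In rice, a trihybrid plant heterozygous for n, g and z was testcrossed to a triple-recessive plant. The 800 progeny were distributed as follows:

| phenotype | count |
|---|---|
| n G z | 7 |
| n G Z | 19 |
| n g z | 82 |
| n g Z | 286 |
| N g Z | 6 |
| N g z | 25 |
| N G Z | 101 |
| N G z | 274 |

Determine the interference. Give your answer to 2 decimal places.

The two most frequent reciprocal classes, n g Z and N G z, are the parental types, so the F1 was n g Z / N G z.
The two rarest classes, N g Z and n G z, are the double crossovers. Comparing them with the parentals, only the n allele has switched, so n is the middle locus and the order is z – n – g.
z–n: (183 + 13)/800 = 0.2450; n–g: (44 + 13)/800 = 0.0712.
Expected DCO frequency = 0.2450 × 0.0712 ≈ 0.01744; observed = 13/800 ≈ 0.01625.
Coefficient of coincidence = 0.01625/0.01744 ≈ 0.93; interference = 1 − 0.93 = 0.07.

0.07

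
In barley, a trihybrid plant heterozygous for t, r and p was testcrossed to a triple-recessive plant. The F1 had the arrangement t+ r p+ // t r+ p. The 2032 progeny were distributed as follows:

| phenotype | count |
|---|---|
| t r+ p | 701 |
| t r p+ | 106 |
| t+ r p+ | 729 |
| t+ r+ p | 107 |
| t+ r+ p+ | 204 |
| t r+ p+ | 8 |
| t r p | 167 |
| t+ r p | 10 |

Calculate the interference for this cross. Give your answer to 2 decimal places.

0.59

The two rarest classes, t+ r p and t r+ p+, are the double crossovers. Comparing them with the parentals, only the p allele has switched, so p is the middle locus and the order is r – p – t.
r–p: (371 + 18)/2032 = 0.1914; p–t: (213 + 18)/2032 = 0.1137.
Expected DCO frequency = 0.1914 × 0.1137 ≈ 0.02176; observed = 18/2032 ≈ 0.00886.
Coefficient of coincidence = 0.00886/0.02176 ≈ 0.41; interference = 1 − 0.41 = 0.59.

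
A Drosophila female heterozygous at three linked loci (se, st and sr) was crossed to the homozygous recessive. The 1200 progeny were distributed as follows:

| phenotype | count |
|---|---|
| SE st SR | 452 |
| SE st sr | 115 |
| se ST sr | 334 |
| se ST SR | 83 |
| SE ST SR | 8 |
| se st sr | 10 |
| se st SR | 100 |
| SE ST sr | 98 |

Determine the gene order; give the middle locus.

st

The two most frequent reciprocal classes, se ST sr and SE st SR, are the parental types, so the F1 was se ST sr / SE st SR.
The two rarest classes, se st sr and SE ST SR, are the double crossovers. Comparing them with the parentals, only the st allele has switched, so st is the middle locus and the order is se – st – sr.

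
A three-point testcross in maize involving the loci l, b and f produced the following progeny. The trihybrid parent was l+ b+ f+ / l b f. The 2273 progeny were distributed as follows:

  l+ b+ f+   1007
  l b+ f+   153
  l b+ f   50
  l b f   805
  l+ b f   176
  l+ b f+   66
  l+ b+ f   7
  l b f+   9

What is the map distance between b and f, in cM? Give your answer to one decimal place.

5.8 cM

The two rarest classes, l+ b+ f and l b f+, are the double crossovers. Comparing them with the parentals, only the f allele has switched, so f is the middle locus and the order is b – f – l.
Crossovers in the b–f interval produce the single-crossover classes l+ b f+ and l b+ f (66 + 50 = 116) plus the double crossovers (16).
RF(b–f) = (116 + 16) / 2273 = 132/2273 = 0.0581 → 5.8 cM.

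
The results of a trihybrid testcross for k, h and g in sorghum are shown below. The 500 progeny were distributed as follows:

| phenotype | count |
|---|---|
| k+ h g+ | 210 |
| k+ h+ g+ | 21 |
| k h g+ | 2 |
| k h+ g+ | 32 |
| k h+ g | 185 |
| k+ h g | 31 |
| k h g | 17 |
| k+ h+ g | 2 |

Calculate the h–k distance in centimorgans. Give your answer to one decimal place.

8.4 centimorgans

The two most frequent reciprocal classes, k h+ g and k+ h g+, are the parental types, so the F1 was k h+ g / k+ h g+.
The two rarest classes, k+ h+ g and k h g+, are the double crossovers. Comparing them with the parentals, only the k allele has switched, so k is the middle locus and the order is g – k – h.
Crossovers in the k–h interval produce the single-crossover classes k h g and k+ h+ g+ (17 + 21 = 38) plus the double crossovers (4).
RF(k–h) = (38 + 4) / 500 = 42/500 = 0.0840 → 8.4 centimorgans.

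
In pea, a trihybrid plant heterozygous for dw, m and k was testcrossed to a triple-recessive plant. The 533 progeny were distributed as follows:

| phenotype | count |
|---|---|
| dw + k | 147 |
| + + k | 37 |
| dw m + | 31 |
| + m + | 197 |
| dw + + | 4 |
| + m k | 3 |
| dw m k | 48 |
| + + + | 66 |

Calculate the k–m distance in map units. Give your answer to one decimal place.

22.7 map units

The two most frequent reciprocal classes, + m + and dw + k, are the parental types, so the F1 was + m + / dw + k.
The two rarest classes, + m k and dw + +, are the double crossovers. Comparing them with the parentals, only the k allele has switched, so k is the middle locus and the order is dw – k – m.
Crossovers in the k–m interval produce the single-crossover classes + + + and dw m k (66 + 48 = 114) plus the double crossovers (7).
RF(k–m) = (114 + 7) / 533 = 121/533 = 0.2270 → 22.7 map units.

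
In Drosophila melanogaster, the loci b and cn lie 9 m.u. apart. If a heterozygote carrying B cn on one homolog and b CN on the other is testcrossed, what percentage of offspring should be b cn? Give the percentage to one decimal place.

A map distance of 9 m.u. corresponds to a recombination frequency of 0.090.
The F1 is B cn / b CN, so b cn is a recombinant gamete class with expected frequency r/2 = 0.090/2 = 0.0450.
That is 0.0450 = 4.5% of the progeny.

4.5%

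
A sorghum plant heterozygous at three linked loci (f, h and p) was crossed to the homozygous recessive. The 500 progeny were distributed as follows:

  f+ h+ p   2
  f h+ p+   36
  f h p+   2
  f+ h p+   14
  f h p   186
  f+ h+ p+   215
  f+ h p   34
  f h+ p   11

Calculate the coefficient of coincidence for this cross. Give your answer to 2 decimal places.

0.93

The two most frequent reciprocal classes, f+ h+ p+ and f h p, are the parental types, so the F1 was f+ h+ p+ / f h p.
The two rarest classes, f+ h+ p and f h p+, are the double crossovers. Comparing them with the parentals, only the p allele has switched, so p is the middle locus and the order is f – p – h.
f–p: (70 + 4)/500 = 0.1480; p–h: (25 + 4)/500 = 0.0580.
Expected DCO frequency = 0.1480 × 0.0580 ≈ 0.00858; observed = 4/500 ≈ 0.00800.
Coefficient of coincidence = 0.00800/0.00858 ≈ 0.93.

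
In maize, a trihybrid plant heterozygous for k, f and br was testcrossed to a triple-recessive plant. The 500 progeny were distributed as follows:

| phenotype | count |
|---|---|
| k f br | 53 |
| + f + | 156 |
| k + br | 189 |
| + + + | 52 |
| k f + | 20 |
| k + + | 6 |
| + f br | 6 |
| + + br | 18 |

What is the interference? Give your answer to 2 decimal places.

The two most frequent reciprocal classes, + f + and k + br, are the parental types, so the F1 was + f + / k + br.
The two rarest classes, + f br and k + +, are the double crossovers. Comparing them with the parentals, only the br allele has switched, so br is the middle locus and the order is k – br – f.
k–br: (38 + 12)/500 = 0.1000; br–f: (105 + 12)/500 = 0.2340.
Expected DCO frequency = 0.1000 × 0.2340 ≈ 0.02340; observed = 12/500 ≈ 0.02400.
Coefficient of coincidence = 0.02400/0.02340 ≈ 1.03; interference = 1 − 1.03 = -0.03.

-0.03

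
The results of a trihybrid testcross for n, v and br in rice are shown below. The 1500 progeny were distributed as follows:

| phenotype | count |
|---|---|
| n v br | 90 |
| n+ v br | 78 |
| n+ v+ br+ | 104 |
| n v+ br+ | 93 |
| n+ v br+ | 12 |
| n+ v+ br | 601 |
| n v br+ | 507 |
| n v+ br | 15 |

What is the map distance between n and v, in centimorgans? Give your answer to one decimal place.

13.2 centimorgans

The two most frequent reciprocal classes, n+ v+ br and n v br+, are the parental types, so the F1 was n+ v+ br / n v br+.
The two rarest classes, n v+ br and n+ v br+, are the double crossovers. Comparing them with the parentals, only the n allele has switched, so n is the middle locus and the order is v – n – br.
Crossovers in the v–n interval produce the single-crossover classes n+ v br and n v+ br+ (78 + 93 = 171) plus the double crossovers (27).
RF(v–n) = (171 + 27) / 1500 = 198/1500 = 0.1320 → 13.2 centimorgans.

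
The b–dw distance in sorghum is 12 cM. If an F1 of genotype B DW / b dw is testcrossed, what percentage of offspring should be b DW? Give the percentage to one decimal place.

6.0%

A map distance of 12 cM corresponds to a recombination frequency of 0.120.
The F1 is B DW / b dw, so b DW is a recombinant gamete class with expected frequency r/2 = 0.120/2 = 0.0600.
That is 0.0600 = 6.0% of the progeny.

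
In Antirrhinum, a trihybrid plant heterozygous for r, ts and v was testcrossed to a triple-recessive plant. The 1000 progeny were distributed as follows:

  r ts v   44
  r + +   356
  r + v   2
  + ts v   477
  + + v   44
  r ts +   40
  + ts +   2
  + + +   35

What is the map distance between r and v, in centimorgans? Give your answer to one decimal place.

8.3 centimorgans

The two most frequent reciprocal classes, + ts v and r + +, are the parental types, so the F1 was + ts v / r + +.
The two rarest classes, + ts + and r + v, are the double crossovers. Comparing them with the parentals, only the v allele has switched, so v is the middle locus and the order is r – v – ts.
Crossovers in the r–v interval produce the single-crossover classes r ts v and + + + (44 + 35 = 79) plus the double crossovers (4).
RF(r–v) = (79 + 4) / 1000 = 83/1000 = 0.0830 → 8.3 centimorgans.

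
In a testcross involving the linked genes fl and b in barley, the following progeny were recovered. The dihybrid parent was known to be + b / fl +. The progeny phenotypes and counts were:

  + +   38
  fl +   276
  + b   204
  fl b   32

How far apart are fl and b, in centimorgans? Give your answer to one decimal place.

The recombinant classes are + + and fl b: 38 + 32 = 70.
Recombination frequency = 70/550 = 0.1273 ≈ 12.7%, i.e. 12.7 centimorgans.

12.7 centimorgans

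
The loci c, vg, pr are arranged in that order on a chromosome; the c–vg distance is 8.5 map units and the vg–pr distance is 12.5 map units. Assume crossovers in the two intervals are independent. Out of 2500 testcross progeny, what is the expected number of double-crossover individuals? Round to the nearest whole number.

27

Map distances give recombination frequencies of 0.085 and 0.125 for the two intervals.
With no interference, expected double-crossover frequency = 0.085 × 0.125 = 0.01063.
Expected number = 0.01063 × 2500 = 26.56 ≈ 27.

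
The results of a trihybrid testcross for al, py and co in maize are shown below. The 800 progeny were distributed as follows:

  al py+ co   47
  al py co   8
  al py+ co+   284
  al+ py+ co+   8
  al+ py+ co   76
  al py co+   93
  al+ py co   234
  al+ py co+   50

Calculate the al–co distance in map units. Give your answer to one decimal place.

The two most frequent reciprocal classes, al+ py co and al py+ co+, are the parental types, so the F1 was al+ py co / al py+ co+.
The two rarest classes, al py co and al+ py+ co+, are the double crossovers. Comparing them with the parentals, only the al allele has switched, so al is the middle locus and the order is py – al – co.
Crossovers in the al–co interval produce the single-crossover classes al+ py co+ and al py+ co (50 + 47 = 97) plus the double crossovers (16).
RF(al–co) = (97 + 16) / 800 = 113/800 = 0.1412 → 14.1 map units.

14.1 map units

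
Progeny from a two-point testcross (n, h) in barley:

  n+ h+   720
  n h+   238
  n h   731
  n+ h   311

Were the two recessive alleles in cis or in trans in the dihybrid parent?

cis

The two most frequent classes are n+ h+ (720) and n h (731); these are the parental (non-recombinant) types.
So the F1 carried n+ h+ on one chromosome and n h on the other — the recessive alleles are on the same chromosome (cis / coupling).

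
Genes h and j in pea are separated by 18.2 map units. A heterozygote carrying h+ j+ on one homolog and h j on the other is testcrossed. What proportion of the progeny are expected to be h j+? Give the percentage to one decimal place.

A map distance of 18.2 map units corresponds to a recombination frequency of 0.182.
The F1 is h+ j+ / h j, so h j+ is a recombinant gamete class with expected frequency r/2 = 0.182/2 = 0.0910.
That is 0.0910 = 9.1% of the progeny.

9.1%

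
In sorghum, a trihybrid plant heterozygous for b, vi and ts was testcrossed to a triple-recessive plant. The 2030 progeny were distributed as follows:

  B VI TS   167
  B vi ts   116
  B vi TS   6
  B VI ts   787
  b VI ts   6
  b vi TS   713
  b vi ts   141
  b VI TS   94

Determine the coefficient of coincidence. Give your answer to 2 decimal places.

The two most frequent reciprocal classes, b vi TS and B VI ts, are the parental types, so the F1 was b vi TS / B VI ts.
The two rarest classes, B vi TS and b VI ts, are the double crossovers. Comparing them with the parentals, only the b allele has switched, so b is the middle locus and the order is ts – b – vi.
ts–b: (308 + 12)/2030 = 0.1576; b–vi: (210 + 12)/2030 = 0.1094.
Expected DCO frequency = 0.1576 × 0.1094 ≈ 0.01724; observed = 12/2030 ≈ 0.00591.
Coefficient of coincidence = 0.00591/0.01724 ≈ 0.34.

0.34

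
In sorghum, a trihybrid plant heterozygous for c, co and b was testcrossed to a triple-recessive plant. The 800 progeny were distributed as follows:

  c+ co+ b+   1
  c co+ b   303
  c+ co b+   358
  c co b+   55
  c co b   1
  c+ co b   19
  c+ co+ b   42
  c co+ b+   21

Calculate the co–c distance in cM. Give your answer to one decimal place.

12.4 cM

The two most frequent reciprocal classes, c+ co b+ and c co+ b, are the parental types, so the F1 was c+ co b+ / c co+ b.
The two rarest classes, c+ co+ b+ and c co b, are the double crossovers. Comparing them with the parentals, only the co allele has switched, so co is the middle locus and the order is c – co – b.
Crossovers in the c–co interval produce the single-crossover classes c co b+ and c+ co+ b (55 + 42 = 97) plus the double crossovers (2).
RF(c–co) = (97 + 2) / 800 = 99/800 = 0.1237 → 12.4 cM.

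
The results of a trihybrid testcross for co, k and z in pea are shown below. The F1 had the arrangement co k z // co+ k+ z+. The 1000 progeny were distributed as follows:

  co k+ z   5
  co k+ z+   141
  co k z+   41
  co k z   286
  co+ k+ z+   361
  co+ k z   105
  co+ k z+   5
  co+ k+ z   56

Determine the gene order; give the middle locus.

k

The two rarest classes, co k+ z and co+ k z+, are the double crossovers. Comparing them with the parentals, only the k allele has switched, so k is the middle locus and the order is z – k – co.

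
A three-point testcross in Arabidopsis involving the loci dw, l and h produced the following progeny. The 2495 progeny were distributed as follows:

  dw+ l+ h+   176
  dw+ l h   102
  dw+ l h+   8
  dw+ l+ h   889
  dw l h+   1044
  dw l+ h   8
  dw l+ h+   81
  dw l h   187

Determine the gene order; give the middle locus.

dw

The two most frequent reciprocal classes, dw l h+ and dw+ l+ h, are the parental types, so the F1 was dw l h+ / dw+ l+ h.
The two rarest classes, dw+ l h+ and dw l+ h, are the double crossovers. Comparing them with the parentals, only the dw allele has switched, so dw is the middle locus and the order is h – dw – l.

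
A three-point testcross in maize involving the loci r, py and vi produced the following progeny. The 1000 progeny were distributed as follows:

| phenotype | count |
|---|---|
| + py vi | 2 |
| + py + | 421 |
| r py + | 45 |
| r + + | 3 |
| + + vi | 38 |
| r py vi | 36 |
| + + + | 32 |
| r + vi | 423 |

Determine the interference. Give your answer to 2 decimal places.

The two most frequent reciprocal classes, r + vi and + py +, are the parental types, so the F1 was r + vi / + py +.
The two rarest classes, r + + and + py vi, are the double crossovers. Comparing them with the parentals, only the vi allele has switched, so vi is the middle locus and the order is r – vi – py.
r–vi: (83 + 5)/1000 = 0.0880; vi–py: (68 + 5)/1000 = 0.0730.
Expected DCO frequency = 0.0880 × 0.0730 ≈ 0.00642; observed = 5/1000 ≈ 0.00500.
Coefficient of coincidence = 0.00500/0.00642 ≈ 0.78; interference = 1 − 0.78 = 0.22.

0.22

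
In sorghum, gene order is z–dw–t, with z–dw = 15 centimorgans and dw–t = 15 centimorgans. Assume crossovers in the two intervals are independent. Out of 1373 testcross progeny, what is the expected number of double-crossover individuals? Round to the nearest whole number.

31

Map distances give recombination frequencies of 0.150 and 0.150 for the two intervals.
With no interference, expected double-crossover frequency = 0.150 × 0.150 = 0.02250.
Expected number = 0.02250 × 1373 = 30.89 ≈ 31.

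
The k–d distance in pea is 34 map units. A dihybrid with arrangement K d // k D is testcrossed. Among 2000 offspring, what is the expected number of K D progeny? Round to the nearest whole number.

340

A map distance of 34 map units corresponds to a recombination frequency of 0.340.
The F1 is K d / k D, so K D is a recombinant gamete class with expected frequency r/2 = 0.340/2 = 0.1700.
Expected number = 0.1700 × 2000 = 340.00 ≈ 340.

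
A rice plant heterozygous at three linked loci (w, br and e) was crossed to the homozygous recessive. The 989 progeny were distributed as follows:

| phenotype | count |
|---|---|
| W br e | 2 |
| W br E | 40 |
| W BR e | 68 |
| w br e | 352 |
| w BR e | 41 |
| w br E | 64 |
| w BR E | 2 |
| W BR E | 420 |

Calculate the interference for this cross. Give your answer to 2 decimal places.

The two most frequent reciprocal classes, w br e and W BR E, are the parental types, so the F1 was w br e / W BR E.
The two rarest classes, W br e and w BR E, are the double crossovers. Comparing them with the parentals, only the w allele has switched, so w is the middle locus and the order is e – w – br.
e–w: (132 + 4)/989 = 0.1375; w–br: (81 + 4)/989 = 0.0859.
Expected DCO frequency = 0.1375 × 0.0859 ≈ 0.01181; observed = 4/989 ≈ 0.00404.
Coefficient of coincidence = 0.00404/0.01181 ≈ 0.34; interference = 1 − 0.34 = 0.66.

0.66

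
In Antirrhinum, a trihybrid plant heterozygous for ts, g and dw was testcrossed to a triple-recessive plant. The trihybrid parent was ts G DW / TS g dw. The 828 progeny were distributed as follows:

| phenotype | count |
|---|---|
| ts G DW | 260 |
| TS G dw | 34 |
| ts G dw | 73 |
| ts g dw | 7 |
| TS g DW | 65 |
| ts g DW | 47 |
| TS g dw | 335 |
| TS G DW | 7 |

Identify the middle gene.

ts

The two rarest classes, TS G DW and ts g dw, are the double crossovers. Comparing them with the parentals, only the ts allele has switched, so ts is the middle locus and the order is dw – ts – g.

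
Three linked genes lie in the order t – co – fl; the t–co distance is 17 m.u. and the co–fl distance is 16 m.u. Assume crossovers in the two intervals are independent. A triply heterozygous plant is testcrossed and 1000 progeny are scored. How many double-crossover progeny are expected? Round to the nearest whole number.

27

Map distances give recombination frequencies of 0.170 and 0.160 for the two intervals.
With no interference, expected double-crossover frequency = 0.170 × 0.160 = 0.02720.
Expected number = 0.02720 × 1000 = 27.20 ≈ 27.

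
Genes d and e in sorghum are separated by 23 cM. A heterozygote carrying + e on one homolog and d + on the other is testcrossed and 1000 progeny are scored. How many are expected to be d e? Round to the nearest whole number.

115

A map distance of 23 cM corresponds to a recombination frequency of 0.230.
The F1 is + e / d +, so d e is a recombinant gamete class with expected frequency r/2 = 0.230/2 = 0.1150.
Expected number = 0.1150 × 1000 = 115.00 ≈ 115.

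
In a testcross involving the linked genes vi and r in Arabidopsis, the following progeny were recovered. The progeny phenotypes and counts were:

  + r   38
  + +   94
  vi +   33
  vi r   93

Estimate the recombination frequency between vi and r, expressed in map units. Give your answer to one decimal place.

The two most frequent classes, + + (94) and vi r (93), are the parental types, so the F1 was + + / vi r.
The recombinant classes are + r and vi +: 38 + 33 = 71.
Recombination frequency = 71/258 = 0.2752 ≈ 27.5%, i.e. 27.5 map units.

27.5 map units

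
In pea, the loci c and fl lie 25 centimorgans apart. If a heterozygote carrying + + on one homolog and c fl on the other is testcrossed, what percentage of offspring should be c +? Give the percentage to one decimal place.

12.5%

A map distance of 25 centimorgans corresponds to a recombination frequency of 0.250.
The F1 is + + / c fl, so c + is a recombinant gamete class with expected frequency r/2 = 0.250/2 = 0.1250.
That is 0.1250 = 12.5% of the progeny.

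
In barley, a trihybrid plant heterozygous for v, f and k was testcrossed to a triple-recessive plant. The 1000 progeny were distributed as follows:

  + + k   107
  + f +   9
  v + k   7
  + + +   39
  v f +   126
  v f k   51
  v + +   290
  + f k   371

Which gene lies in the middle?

The two most frequent reciprocal classes, v + + and + f k, are the parental types, so the F1 was v + + / + f k.
The two rarest classes, v + k and + f +, are the double crossovers. Comparing them with the parentals, only the k allele has switched, so k is the middle locus and the order is v – k – f.

k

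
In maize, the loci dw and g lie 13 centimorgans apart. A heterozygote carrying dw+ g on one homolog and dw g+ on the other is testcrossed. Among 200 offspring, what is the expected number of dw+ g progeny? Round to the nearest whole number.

87

A map distance of 13 centimorgans corresponds to a recombination frequency of 0.130.
The F1 is dw+ g / dw g+, so dw+ g is a parental gamete class with expected frequency (1 − r)/2 = 0.870/2 = 0.4350.
Expected number = 0.4350 × 200 = 87.00 ≈ 87.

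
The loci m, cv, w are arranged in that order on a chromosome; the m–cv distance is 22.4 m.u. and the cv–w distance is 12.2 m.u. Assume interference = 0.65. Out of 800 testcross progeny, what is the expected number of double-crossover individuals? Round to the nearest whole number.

8

Map distances give recombination frequencies of 0.224 and 0.122 for the two intervals.
With interference 0.65 (so coincidence = 0.35), expected double-crossover frequency = 0.224 × 0.122 × 0.35 = 0.00956.
Expected number = 0.00956 × 800 = 7.65 ≈ 8.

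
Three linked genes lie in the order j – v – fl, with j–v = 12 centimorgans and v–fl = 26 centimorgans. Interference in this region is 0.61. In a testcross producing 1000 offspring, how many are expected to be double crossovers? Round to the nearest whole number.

Map distances give recombination frequencies of 0.120 and 0.260 for the two intervals.
With interference 0.61 (so coincidence = 0.39), expected double-crossover frequency = 0.120 × 0.260 × 0.39 = 0.01217.
Expected number = 0.01217 × 1000 = 12.17 ≈ 12.

12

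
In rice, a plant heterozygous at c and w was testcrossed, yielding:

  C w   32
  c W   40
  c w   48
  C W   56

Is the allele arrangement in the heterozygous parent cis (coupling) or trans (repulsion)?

The two most frequent classes are C W (56) and c w (48); these are the parental (non-recombinant) types.
So the F1 carried C W on one chromosome and c w on the other — the recessive alleles are on the same chromosome (cis / coupling).

cis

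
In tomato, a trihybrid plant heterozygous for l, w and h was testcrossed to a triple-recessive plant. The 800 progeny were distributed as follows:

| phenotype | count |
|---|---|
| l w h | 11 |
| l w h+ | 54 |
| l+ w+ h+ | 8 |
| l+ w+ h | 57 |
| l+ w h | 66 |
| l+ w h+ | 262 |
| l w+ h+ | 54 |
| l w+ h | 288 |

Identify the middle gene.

w

The two most frequent reciprocal classes, l w+ h and l+ w h+, are the parental types, so the F1 was l w+ h / l+ w h+.
The two rarest classes, l w h and l+ w+ h+, are the double crossovers. Comparing them with the parentals, only the w allele has switched, so w is the middle locus and the order is h – w – l.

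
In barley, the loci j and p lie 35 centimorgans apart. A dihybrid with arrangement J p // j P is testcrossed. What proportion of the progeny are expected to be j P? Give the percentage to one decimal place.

32.5%

A map distance of 35 centimorgans corresponds to a recombination frequency of 0.350.
The F1 is J p / j P, so j P is a parental gamete class with expected frequency (1 − r)/2 = 0.650/2 = 0.3250.
That is 0.3250 = 32.5% of the progeny.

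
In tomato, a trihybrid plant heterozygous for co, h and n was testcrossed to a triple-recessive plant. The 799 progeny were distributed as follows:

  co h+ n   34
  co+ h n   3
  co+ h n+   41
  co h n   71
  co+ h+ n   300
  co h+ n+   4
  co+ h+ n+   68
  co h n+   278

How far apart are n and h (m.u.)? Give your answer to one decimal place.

18.3 m.u.

The two most frequent reciprocal classes, co h n+ and co+ h+ n, are the parental types, so the F1 was co h n+ / co+ h+ n.
The two rarest classes, co h+ n+ and co+ h n, are the double crossovers. Comparing them with the parentals, only the h allele has switched, so h is the middle locus and the order is co – h – n.
Crossovers in the h–n interval produce the single-crossover classes co h n and co+ h+ n+ (71 + 68 = 139) plus the double crossovers (7).
RF(h–n) = (139 + 7) / 799 = 146/799 = 0.1827 → 18.3 m.u.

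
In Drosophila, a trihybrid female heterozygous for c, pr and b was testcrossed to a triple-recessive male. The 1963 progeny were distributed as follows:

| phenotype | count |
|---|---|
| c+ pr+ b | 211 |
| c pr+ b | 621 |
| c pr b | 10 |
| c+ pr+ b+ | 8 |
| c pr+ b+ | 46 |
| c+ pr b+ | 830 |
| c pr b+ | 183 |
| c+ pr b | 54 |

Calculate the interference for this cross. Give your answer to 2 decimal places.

0.27

The two most frequent reciprocal classes, c pr+ b and c+ pr b+, are the parental types, so the F1 was c pr+ b / c+ pr b+.
The two rarest classes, c pr b and c+ pr+ b+, are the double crossovers. Comparing them with the parentals, only the pr allele has switched, so pr is the middle locus and the order is c – pr – b.
c–pr: (394 + 18)/1963 = 0.2099; pr–b: (100 + 18)/1963 = 0.0601.
Expected DCO frequency = 0.2099 × 0.0601 ≈ 0.01261; observed = 18/1963 ≈ 0.00917.
Coefficient of coincidence = 0.00917/0.01261 ≈ 0.73; interference = 1 − 0.73 = 0.27.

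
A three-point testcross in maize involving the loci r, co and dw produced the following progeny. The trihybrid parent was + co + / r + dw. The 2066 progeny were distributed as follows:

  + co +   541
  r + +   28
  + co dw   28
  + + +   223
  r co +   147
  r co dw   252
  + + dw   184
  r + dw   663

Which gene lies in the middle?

dw

The two rarest classes, + co dw and r + +, are the double crossovers. Comparing them with the parentals, only the dw allele has switched, so dw is the middle locus and the order is co – dw – r.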